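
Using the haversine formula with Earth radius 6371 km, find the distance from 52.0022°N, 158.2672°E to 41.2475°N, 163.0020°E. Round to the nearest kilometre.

1249 km

Δλ = 163.0020 − 158.2672 = 4.7348°.
Δφ = 41.2475 − 52.0022 = -10.7547°.
a = sin²(Δφ/2) + cos φ₁ · cos φ₂ · sin²(Δλ/2) = 0.009572.
c = 2·atan2(√a, √(1−a)) = 0.19599 rad → d = 6371·c ≈ 1248.65 km.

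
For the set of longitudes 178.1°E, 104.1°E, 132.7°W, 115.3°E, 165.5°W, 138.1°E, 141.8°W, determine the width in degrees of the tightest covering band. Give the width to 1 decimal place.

Sort the longitudes: -165.5°, -141.8°, -132.7°, +104.1°, +115.3°, +138.1°, +178.1°.
Eastward gaps between consecutive values (wrapping around): 23.7°, 9.1°, 236.8°, 11.2°, 22.8°, 40.0°, 16.4°.
Largest gap = 236.8° ⇒ minimal covering band is its complement: 360° − 236.8° = 123.2°.
Band runs from +104.1° eastward to -132.7°, crossing the antimeridian.

123.2°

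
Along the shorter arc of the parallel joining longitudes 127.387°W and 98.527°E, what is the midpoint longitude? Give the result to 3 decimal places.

Signed shortest Δλ from -127.387° to +98.527° is -134.086°.
Midpoint longitude = -127.387° + (-134.086°)/2 = -127.387° − 67.043° = -194.430°.
Normalise into (−180°, 180°]: +165.570°.
(The naïve average (-127.387 + +98.527)/2 = -14.43° is on the wrong side of the globe.)

165.570°E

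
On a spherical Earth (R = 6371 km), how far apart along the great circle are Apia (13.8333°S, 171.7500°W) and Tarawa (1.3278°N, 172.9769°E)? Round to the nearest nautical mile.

1286 nmi

Δλ = 172.9769 − -171.7500 = 344.7269°; wrapped into (−180°, 180°]: -15.2731°.
Δφ = 1.3278 − -13.8333 = 15.1611°.
a = sin²(Δφ/2) + cos φ₁ · cos φ₂ · sin²(Δλ/2) = 0.034545.
c = 2·atan2(√a, √(1−a)) = 0.37390 rad → d = 6371·c ≈ 2382.13 km ≈ 1286.25 nmi.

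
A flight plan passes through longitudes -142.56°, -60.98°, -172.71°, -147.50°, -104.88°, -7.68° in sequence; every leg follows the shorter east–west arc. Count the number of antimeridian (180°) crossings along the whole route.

0

Leg 1: -142.56° → -60.98°, shortest Δλ = 81.58° (east) — does not cross 180°.
Leg 2: -60.98° → -172.71°, shortest Δλ = -111.73° (west) — does not cross 180°.
Leg 3: -172.71° → -147.50°, shortest Δλ = 25.21° (east) — does not cross 180°.
Leg 4: -147.50° → -104.88°, shortest Δλ = 42.62° (east) — does not cross 180°.
Leg 5: -104.88° → -7.68°, shortest Δλ = 97.2° (east) — does not cross 180°.
Total crossings: 0.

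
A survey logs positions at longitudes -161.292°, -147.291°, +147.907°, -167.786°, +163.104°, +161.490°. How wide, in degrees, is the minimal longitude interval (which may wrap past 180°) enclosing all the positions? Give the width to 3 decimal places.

64.802°

Sort the longitudes: -167.786°, -161.292°, -147.291°, +147.907°, +161.490°, +163.104°.
Eastward gaps between consecutive values (wrapping around): 6.494°, 14.001°, 295.198°, 13.583°, 1.614°, 29.110°.
Largest gap = 295.198° ⇒ minimal covering band is its complement: 360° − 295.198° = 64.802°.
Band runs from +147.907° eastward to -147.291°, crossing the antimeridian.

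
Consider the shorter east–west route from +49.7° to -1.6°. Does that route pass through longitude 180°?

No

Signed shortest Δλ = ((-1.6 − 49.7 + 180) mod 360) − 180 = -51.3°.
Going west by 51.3° from +49.7° reaches -1.6° without touching 180°.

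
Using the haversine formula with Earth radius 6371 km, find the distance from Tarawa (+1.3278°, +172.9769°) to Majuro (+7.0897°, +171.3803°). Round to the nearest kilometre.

Δλ = 171.3803 − 172.9769 = -1.5966°.
Δφ = 7.0897 − 1.3278 = 5.7619°.
a = sin²(Δφ/2) + cos φ₁ · cos φ₂ · sin²(Δλ/2) = 0.002719.
c = 2·atan2(√a, √(1−a)) = 0.10433 rad → d = 6371·c ≈ 664.69 km.

665 km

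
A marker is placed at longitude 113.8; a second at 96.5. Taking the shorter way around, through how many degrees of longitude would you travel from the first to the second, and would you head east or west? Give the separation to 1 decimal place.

Raw difference: 96.5 − 113.8 = -17.3°.
Normalise into (−180°, 180°]: -17.3° stays -17.3°.
Negative ⇒ the second point lies to the west; separation 17.3°.

17.3° west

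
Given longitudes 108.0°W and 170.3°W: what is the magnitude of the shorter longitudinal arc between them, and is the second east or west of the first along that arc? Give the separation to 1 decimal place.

62.3° west

Raw difference: -170.3 − -108.0 = -62.3°.
Normalise into (−180°, 180°]: -62.3° stays -62.3°.
Negative ⇒ the second point lies to the west; separation 62.3°.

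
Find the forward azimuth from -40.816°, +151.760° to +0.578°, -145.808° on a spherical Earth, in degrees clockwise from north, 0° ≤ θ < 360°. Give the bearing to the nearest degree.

Δλ = -145.808 − 151.760 = -297.568°; wrapped into (−180°, 180°]: 62.432°.
θ = atan2( sin Δλ · cos φ₂ , cos φ₁ · sin φ₂ − sin φ₁ · cos φ₂ · cos Δλ )
  = atan2(0.88642, 0.31012) = 70.717° → normalised to [0°, 360°): 70.717°.

71°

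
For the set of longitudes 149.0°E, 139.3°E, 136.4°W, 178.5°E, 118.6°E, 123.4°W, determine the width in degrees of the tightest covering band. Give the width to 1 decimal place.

118.0°

Sort the longitudes: -136.4°, -123.4°, +118.6°, +139.3°, +149.0°, +178.5°.
Eastward gaps between consecutive values (wrapping around): 13.0°, 242.0°, 20.7°, 9.7°, 29.5°, 45.1°.
Largest gap = 242.0° ⇒ minimal covering band is its complement: 360° − 242.0° = 118.0°.
Band runs from +118.6° eastward to -123.4°, crossing the antimeridian.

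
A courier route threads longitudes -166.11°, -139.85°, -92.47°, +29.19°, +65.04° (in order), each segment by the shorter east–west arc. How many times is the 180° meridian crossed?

0

Leg 1: -166.11° → -139.85°, shortest Δλ = 26.26° (east) — does not cross 180°.
Leg 2: -139.85° → -92.47°, shortest Δλ = 47.38° (east) — does not cross 180°.
Leg 3: -92.47° → +29.19°, shortest Δλ = 121.66° (east) — does not cross 180°.
Leg 4: +29.19° → +65.04°, shortest Δλ = 35.85° (east) — does not cross 180°.
Total crossings: 0.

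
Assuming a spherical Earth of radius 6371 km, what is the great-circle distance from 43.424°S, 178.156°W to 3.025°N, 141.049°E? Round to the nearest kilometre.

6577 km

Δλ = 141.049 − -178.156 = 319.205°; wrapped into (−180°, 180°]: -40.795°.
Δφ = 3.025 − -43.424 = 46.449°.
a = sin²(Δφ/2) + cos φ₁ · cos φ₂ · sin²(Δλ/2) = 0.243602.
c = 2·atan2(√a, √(1−a)) = 1.03236 rad → d = 6371·c ≈ 6577.15 km.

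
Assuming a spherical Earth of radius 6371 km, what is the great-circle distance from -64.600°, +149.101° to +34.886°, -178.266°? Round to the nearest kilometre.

11423 km

Δλ = -178.266 − 149.101 = -327.367°; wrapped into (−180°, 180°]: 32.633°.
Δφ = 34.886 − -64.600 = 99.486°.
a = sin²(Δφ/2) + cos φ₁ · cos φ₂ · sin²(Δλ/2) = 0.610175.
c = 2·atan2(√a, √(1−a)) = 1.79297 rad → d = 6371·c ≈ 11423.00 km.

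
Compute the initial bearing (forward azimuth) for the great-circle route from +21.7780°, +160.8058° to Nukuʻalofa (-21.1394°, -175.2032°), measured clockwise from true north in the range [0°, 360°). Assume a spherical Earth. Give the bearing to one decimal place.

Δλ = -175.2032 − 160.8058 = -336.0090°; wrapped into (−180°, 180°]: 23.9910°.
θ = atan2( sin Δλ · cos φ₂ , cos φ₁ · sin φ₂ − sin φ₁ · cos φ₂ · cos Δλ )
  = atan2(0.37923, -0.65105) = 149.779° → normalised to [0°, 360°): 149.779°.

149.8°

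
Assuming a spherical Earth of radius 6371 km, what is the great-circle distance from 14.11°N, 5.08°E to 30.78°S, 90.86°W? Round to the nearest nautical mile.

Δλ = -90.86 − 5.08 = -95.94°.
Δφ = -30.78 − 14.11 = -44.89°.
a = sin²(Δφ/2) + cos φ₁ · cos φ₂ · sin²(Δλ/2) = 0.605491.
c = 2·atan2(√a, √(1−a)) = 1.78338 rad → d = 6371·c ≈ 11361.89 km ≈ 6134.93 nmi.

6135 nmi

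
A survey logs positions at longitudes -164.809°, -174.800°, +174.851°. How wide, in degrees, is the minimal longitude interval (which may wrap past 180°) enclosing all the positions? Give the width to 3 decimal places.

20.340°

Sort the longitudes: -174.800°, -164.809°, +174.851°.
Eastward gaps between consecutive values (wrapping around): 9.991°, 339.660°, 10.349°.
Largest gap = 339.660° ⇒ minimal covering band is its complement: 360° − 339.660° = 20.340°.
Band runs from +174.851° eastward to -164.809°, crossing the antimeridian.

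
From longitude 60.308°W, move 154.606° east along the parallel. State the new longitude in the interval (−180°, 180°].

Start at -60.308°; shift +154.606° → +94.298°.
+94.298° already lies in (−180°, 180°].

94.298°E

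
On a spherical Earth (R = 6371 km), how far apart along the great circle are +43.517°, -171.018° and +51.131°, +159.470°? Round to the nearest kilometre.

Δλ = 159.470 − -171.018 = 330.488°; wrapped into (−180°, 180°]: -29.512°.
Δφ = 51.131 − 43.517 = 7.614°.
a = sin²(Δφ/2) + cos φ₁ · cos φ₂ · sin²(Δλ/2) = 0.033931.
c = 2·atan2(√a, √(1−a)) = 0.37052 rad → d = 6371·c ≈ 2360.60 km.

2361 km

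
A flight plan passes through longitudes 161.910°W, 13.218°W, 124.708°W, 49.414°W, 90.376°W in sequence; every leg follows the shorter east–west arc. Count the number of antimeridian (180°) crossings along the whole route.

0

Leg 1: -161.910° → -13.218°, shortest Δλ = 148.692° (east) — does not cross 180°.
Leg 2: -13.218° → -124.708°, shortest Δλ = -111.49° (west) — does not cross 180°.
Leg 3: -124.708° → -49.414°, shortest Δλ = 75.294° (east) — does not cross 180°.
Leg 4: -49.414° → -90.376°, shortest Δλ = -40.962° (west) — does not cross 180°.
Total crossings: 0.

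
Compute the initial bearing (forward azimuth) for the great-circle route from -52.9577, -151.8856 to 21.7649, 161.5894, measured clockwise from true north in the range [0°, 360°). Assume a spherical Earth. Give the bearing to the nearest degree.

317°

Δλ = 161.5894 − -151.8856 = 313.4750°; wrapped into (−180°, 180°]: -46.5250°.
θ = atan2( sin Δλ · cos φ₂ , cos φ₁ · sin φ₂ − sin φ₁ · cos φ₂ · cos Δλ )
  = atan2(-0.67394, 0.73341) = -42.581° → normalised to [0°, 360°): 317.419°.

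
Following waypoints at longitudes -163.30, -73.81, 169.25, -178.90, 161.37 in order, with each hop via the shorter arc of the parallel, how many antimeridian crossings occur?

Leg 1: -163.30° → -73.81°, shortest Δλ = 89.49° (east) — does not cross 180°.
Leg 2: -73.81° → +169.25°, shortest Δλ = -116.94° (west) — crosses 180°.
Leg 3: +169.25° → -178.90°, shortest Δλ = 11.85° (east) — crosses 180°.
Leg 4: -178.90° → +161.37°, shortest Δλ = -19.73° (west) — crosses 180°.
Total crossings: 3.

3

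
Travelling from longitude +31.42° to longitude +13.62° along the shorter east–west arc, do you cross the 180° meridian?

No

Signed shortest Δλ = ((13.62 − 31.42 + 180) mod 360) − 180 = -17.8°.
Going west by 17.8° from +31.42° reaches +13.62° without touching 180°.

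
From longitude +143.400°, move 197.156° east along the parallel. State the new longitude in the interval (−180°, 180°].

Start at +143.400°; shift +197.156° → +340.556°.
+340.556° lies outside (−180°, 180°]; subtract 360° → -19.444°.

-19.444°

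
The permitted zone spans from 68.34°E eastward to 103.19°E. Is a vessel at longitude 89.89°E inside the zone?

Band width going east from +68.34° to +103.19°: ((103.19 − 68.34) mod 360) = 34.85°.
Offset of +89.89° east of the west edge: ((89.89 − 68.34) mod 360) = 21.55°.
21.55° ≤ 34.85° ⇒ inside.

Yes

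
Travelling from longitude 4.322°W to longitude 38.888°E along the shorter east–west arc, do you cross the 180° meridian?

Signed shortest Δλ = ((38.888 − -4.322 + 180) mod 360) − 180 = 43.21°.
Going east by 43.21° from -4.322° reaches +38.888° without touching 180°.

No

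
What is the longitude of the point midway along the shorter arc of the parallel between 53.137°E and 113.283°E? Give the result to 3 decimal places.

83.210°E

Signed shortest Δλ from +53.137° to +113.283° is +60.146°.
Midpoint longitude = +53.137° + (+60.146°)/2 = +53.137° + 30.073° = +83.210°.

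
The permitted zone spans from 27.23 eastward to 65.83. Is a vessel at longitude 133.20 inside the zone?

No

Band width going east from +27.23° to +65.83°: ((65.83 − 27.23) mod 360) = 38.60°.
Offset of +133.20° east of the west edge: ((133.20 − 27.23) mod 360) = 105.97°.
105.97° > 38.60° ⇒ outside.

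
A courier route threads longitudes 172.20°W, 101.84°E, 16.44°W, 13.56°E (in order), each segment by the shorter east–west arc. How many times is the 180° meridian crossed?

1

Leg 1: -172.20° → +101.84°, shortest Δλ = -85.96° (west) — crosses 180°.
Leg 2: +101.84° → -16.44°, shortest Δλ = -118.28° (west) — does not cross 180°.
Leg 3: -16.44° → +13.56°, shortest Δλ = 30.0° (east) — does not cross 180°.
Total crossings: 1.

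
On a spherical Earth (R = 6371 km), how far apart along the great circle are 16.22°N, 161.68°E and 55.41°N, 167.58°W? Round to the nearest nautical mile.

Δλ = -167.58 − 161.68 = -329.26°; wrapped into (−180°, 180°]: 30.74°.
Δφ = 55.41 − 16.22 = 39.19°.
a = sin²(Δφ/2) + cos φ₁ · cos φ₂ · sin²(Δλ/2) = 0.150767.
c = 2·atan2(√a, √(1−a)) = 0.79755 rad → d = 6371·c ≈ 5081.16 km ≈ 2743.61 nmi.

2744 nmi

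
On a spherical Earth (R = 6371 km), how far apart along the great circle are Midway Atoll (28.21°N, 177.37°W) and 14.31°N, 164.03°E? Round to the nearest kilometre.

Δλ = 164.03 − -177.37 = 341.40°; wrapped into (−180°, 180°]: -18.60°.
Δφ = 14.31 − 28.21 = -13.90°.
a = sin²(Δφ/2) + cos φ₁ · cos φ₂ · sin²(Δλ/2) = 0.036941.
c = 2·atan2(√a, √(1−a)) = 0.38681 rad → d = 6371·c ≈ 2464.37 km.

2464 km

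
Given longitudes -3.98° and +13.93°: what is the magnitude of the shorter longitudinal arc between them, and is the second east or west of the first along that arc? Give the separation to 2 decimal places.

Raw difference: 13.93 − -3.98 = 17.91°.
Normalise into (−180°, 180°]: 17.91° stays 17.91°.
Positive ⇒ the second point lies to the east; separation 17.91°.

17.91° east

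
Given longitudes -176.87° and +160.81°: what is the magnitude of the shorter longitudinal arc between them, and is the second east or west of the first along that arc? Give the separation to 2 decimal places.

Raw difference: 160.81 − -176.87 = 337.68°.
Normalise into (−180°, 180°]: 337.68° − 360° = -22.32°.
Negative ⇒ the second point lies to the west; separation 22.32°.

22.32° west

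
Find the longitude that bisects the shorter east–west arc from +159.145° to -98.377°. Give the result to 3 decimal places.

Signed shortest Δλ from +159.145° to -98.377° is +102.478°.
Midpoint longitude = +159.145° + (+102.478°)/2 = +159.145° + 51.239° = +210.384°.
Normalise into (−180°, 180°]: -149.616°.
(The naïve average (+159.145 + -98.377)/2 = 30.384° is on the wrong side of the globe.)

-149.616°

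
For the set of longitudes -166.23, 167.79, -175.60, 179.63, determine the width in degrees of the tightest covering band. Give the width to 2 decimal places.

Sort the longitudes: -175.60°, -166.23°, +167.79°, +179.63°.
Eastward gaps between consecutive values (wrapping around): 9.37°, 334.02°, 11.84°, 4.77°.
Largest gap = 334.02° ⇒ minimal covering band is its complement: 360° − 334.02° = 25.98°.
Band runs from +167.79° eastward to -166.23°, crossing the antimeridian.

25.98°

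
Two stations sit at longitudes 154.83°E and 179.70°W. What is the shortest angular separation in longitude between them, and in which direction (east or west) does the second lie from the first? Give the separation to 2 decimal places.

25.47° east

Raw difference: -179.70 − 154.83 = -334.53°.
Normalise into (−180°, 180°]: -334.53° + 360° = 25.47°.
Positive ⇒ the second point lies to the east; separation 25.47°.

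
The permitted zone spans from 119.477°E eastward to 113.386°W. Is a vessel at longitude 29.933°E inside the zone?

Band width going east from +119.477° to -113.386°: ((-113.386 − 119.477) mod 360) = 127.137°.
Offset of +29.933° east of the west edge: ((29.933 − 119.477) mod 360) = 270.456°.
270.456° > 127.137° ⇒ outside.

No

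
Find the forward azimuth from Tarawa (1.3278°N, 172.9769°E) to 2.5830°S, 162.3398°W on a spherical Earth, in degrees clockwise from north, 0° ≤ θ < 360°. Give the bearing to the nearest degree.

99°

Δλ = -162.3398 − 172.9769 = -335.3167°; wrapped into (−180°, 180°]: 24.6833°.
θ = atan2( sin Δλ · cos φ₂ , cos φ₁ · sin φ₂ − sin φ₁ · cos φ₂ · cos Δλ )
  = atan2(0.41718, -0.06609) = 99.002° → normalised to [0°, 360°): 99.002°.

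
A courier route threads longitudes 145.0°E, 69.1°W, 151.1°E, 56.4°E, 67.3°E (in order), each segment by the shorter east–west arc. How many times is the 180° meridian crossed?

2

Leg 1: +145.0° → -69.1°, shortest Δλ = 145.9° (east) — crosses 180°.
Leg 2: -69.1° → +151.1°, shortest Δλ = -139.8° (west) — crosses 180°.
Leg 3: +151.1° → +56.4°, shortest Δλ = -94.7° (west) — does not cross 180°.
Leg 4: +56.4° → +67.3°, shortest Δλ = 10.9° (east) — does not cross 180°.
Total crossings: 2.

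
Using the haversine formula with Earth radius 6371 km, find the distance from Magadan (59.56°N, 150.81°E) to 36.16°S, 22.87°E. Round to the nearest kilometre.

15510 km

Δλ = 22.87 − 150.81 = -127.94°.
Δφ = -36.16 − 59.56 = -95.72°.
a = sin²(Δφ/2) + cos φ₁ · cos φ₂ · sin²(Δλ/2) = 0.880103.
c = 2·atan2(√a, √(1−a)) = 2.43443 rad → d = 6371·c ≈ 15509.73 km.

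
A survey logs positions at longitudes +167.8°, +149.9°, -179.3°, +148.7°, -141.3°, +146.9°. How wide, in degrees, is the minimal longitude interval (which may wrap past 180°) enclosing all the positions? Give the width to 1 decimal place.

71.8°

Sort the longitudes: -179.3°, -141.3°, +146.9°, +148.7°, +149.9°, +167.8°.
Eastward gaps between consecutive values (wrapping around): 38.0°, 288.2°, 1.8°, 1.2°, 17.9°, 12.9°.
Largest gap = 288.2° ⇒ minimal covering band is its complement: 360° − 288.2° = 71.8°.
Band runs from +146.9° eastward to -141.3°, crossing the antimeridian.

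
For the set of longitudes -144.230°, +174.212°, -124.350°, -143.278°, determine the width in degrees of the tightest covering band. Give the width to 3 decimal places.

61.438°

Sort the longitudes: -144.230°, -143.278°, -124.350°, +174.212°.
Eastward gaps between consecutive values (wrapping around): 0.952°, 18.928°, 298.562°, 41.558°.
Largest gap = 298.562° ⇒ minimal covering band is its complement: 360° − 298.562° = 61.438°.
Band runs from +174.212° eastward to -124.350°, crossing the antimeridian.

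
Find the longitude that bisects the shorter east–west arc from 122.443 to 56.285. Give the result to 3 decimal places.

+89.364°

Signed shortest Δλ from +122.443° to +56.285° is -66.158°.
Midpoint longitude = +122.443° + (-66.158°)/2 = +122.443° − 33.079° = +89.364°.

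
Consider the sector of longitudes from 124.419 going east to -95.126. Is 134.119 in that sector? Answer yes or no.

Yes

Band width going east from +124.419° to -95.126°: ((-95.126 − 124.419) mod 360) = 140.455°.
Offset of +134.119° east of the west edge: ((134.119 − 124.419) mod 360) = 9.700°.
9.700° ≤ 140.455° ⇒ inside.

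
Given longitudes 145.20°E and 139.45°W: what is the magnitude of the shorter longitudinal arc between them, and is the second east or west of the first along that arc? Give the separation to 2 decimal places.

75.35° east

Raw difference: -139.45 − 145.20 = -284.65°.
Normalise into (−180°, 180°]: -284.65° + 360° = 75.35°.
Positive ⇒ the second point lies to the east; separation 75.35°.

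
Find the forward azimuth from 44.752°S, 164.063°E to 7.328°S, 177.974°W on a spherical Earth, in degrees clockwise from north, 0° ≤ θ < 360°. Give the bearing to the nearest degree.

Δλ = -177.974 − 164.063 = -342.037°; wrapped into (−180°, 180°]: 17.963°.
θ = atan2( sin Δλ · cos φ₂ , cos φ₁ · sin φ₂ − sin φ₁ · cos φ₂ · cos Δλ )
  = atan2(0.30588, 0.57367) = 28.067° → normalised to [0°, 360°): 28.067°.

28°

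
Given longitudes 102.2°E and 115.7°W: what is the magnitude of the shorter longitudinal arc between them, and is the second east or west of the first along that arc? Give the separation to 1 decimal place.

Raw difference: -115.7 − 102.2 = -217.9°.
Normalise into (−180°, 180°]: -217.9° + 360° = 142.1°.
Positive ⇒ the second point lies to the east; separation 142.1°.

142.1° east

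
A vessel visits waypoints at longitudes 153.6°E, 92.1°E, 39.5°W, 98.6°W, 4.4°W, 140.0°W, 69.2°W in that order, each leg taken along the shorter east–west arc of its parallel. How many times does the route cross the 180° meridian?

Leg 1: +153.6° → +92.1°, shortest Δλ = -61.5° (west) — does not cross 180°.
Leg 2: +92.1° → -39.5°, shortest Δλ = -131.6° (west) — does not cross 180°.
Leg 3: -39.5° → -98.6°, shortest Δλ = -59.1° (west) — does not cross 180°.
Leg 4: -98.6° → -4.4°, shortest Δλ = 94.2° (east) — does not cross 180°.
Leg 5: -4.4° → -140.0°, shortest Δλ = -135.6° (west) — does not cross 180°.
Leg 6: -140.0° → -69.2°, shortest Δλ = 70.8° (east) — does not cross 180°.
Total crossings: 0.

0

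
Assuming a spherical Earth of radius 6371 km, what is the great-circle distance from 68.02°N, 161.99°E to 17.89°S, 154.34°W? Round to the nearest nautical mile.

5497 nmi

Δλ = -154.34 − 161.99 = -316.33°; wrapped into (−180°, 180°]: 43.67°.
Δφ = -17.89 − 68.02 = -85.91°.
a = sin²(Δφ/2) + cos φ₁ · cos φ₂ · sin²(Δλ/2) = 0.513611.
c = 2·atan2(√a, √(1−a)) = 1.59802 rad → d = 6371·c ≈ 10181.00 km ≈ 5497.30 nmi.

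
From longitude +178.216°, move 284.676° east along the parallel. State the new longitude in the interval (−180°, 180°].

Start at +178.216°; shift +284.676° → +462.892°.
+462.892° lies outside (−180°, 180°]; subtract 360° → +102.892°.

+102.892°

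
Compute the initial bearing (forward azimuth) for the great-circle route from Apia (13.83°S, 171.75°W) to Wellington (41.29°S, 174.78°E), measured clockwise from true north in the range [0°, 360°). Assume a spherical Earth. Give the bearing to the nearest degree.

Δλ = 174.78 − -171.75 = 346.53°; wrapped into (−180°, 180°]: -13.47°.
θ = atan2( sin Δλ · cos φ₂ , cos φ₁ · sin φ₂ − sin φ₁ · cos φ₂ · cos Δλ )
  = atan2(-0.17502, -0.46607) = -159.417° → normalised to [0°, 360°): 200.583°.

201°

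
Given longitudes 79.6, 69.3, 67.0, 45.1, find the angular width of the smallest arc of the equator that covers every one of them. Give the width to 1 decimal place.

Sort the longitudes: +45.1°, +67.0°, +69.3°, +79.6°.
Eastward gaps between consecutive values (wrapping around): 21.9°, 2.3°, 10.3°, 325.5°.
Largest gap = 325.5° ⇒ minimal covering band is its complement: 360° − 325.5° = 34.5°.
Band runs from +45.1° eastward to +79.6°.

34.5°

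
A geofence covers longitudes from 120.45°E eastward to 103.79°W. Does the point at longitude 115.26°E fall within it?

No

Band width going east from +120.45° to -103.79°: ((-103.79 − 120.45) mod 360) = 135.76°.
Offset of +115.26° east of the west edge: ((115.26 − 120.45) mod 360) = 354.81°.
354.81° > 135.76° ⇒ outside.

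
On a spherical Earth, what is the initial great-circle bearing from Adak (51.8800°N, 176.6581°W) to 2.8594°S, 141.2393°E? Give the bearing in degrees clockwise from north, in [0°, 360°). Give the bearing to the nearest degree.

Δλ = 141.2393 − -176.6581 = 317.8974°; wrapped into (−180°, 180°]: -42.1026°.
θ = atan2( sin Δλ · cos φ₂ , cos φ₁ · sin φ₂ − sin φ₁ · cos φ₂ · cos Δλ )
  = atan2(-0.66963, -0.61377) = -132.508° → normalised to [0°, 360°): 227.492°.

227°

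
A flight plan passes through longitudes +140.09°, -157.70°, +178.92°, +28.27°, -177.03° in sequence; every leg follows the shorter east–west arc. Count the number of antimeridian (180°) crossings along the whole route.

3

Leg 1: +140.09° → -157.70°, shortest Δλ = 62.21° (east) — crosses 180°.
Leg 2: -157.70° → +178.92°, shortest Δλ = -23.38° (west) — crosses 180°.
Leg 3: +178.92° → +28.27°, shortest Δλ = -150.65° (west) — does not cross 180°.
Leg 4: +28.27° → -177.03°, shortest Δλ = 154.7° (east) — crosses 180°.
Total crossings: 3.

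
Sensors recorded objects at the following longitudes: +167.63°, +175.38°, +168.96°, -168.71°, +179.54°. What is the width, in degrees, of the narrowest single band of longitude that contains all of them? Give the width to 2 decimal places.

Sort the longitudes: -168.71°, +167.63°, +168.96°, +175.38°, +179.54°.
Eastward gaps between consecutive values (wrapping around): 336.34°, 1.33°, 6.42°, 4.16°, 11.75°.
Largest gap = 336.34° ⇒ minimal covering band is its complement: 360° − 336.34° = 23.66°.
Band runs from +167.63° eastward to -168.71°, crossing the antimeridian.

23.66°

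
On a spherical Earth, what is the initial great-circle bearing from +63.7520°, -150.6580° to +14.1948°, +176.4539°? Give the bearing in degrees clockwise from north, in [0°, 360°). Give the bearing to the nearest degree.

Δλ = 176.4539 − -150.6580 = 327.1119°; wrapped into (−180°, 180°]: -32.8881°.
θ = atan2( sin Δλ · cos φ₂ , cos φ₁ · sin φ₂ − sin φ₁ · cos φ₂ · cos Δλ )
  = atan2(-0.52642, -0.62170) = -139.744° → normalised to [0°, 360°): 220.256°.

220°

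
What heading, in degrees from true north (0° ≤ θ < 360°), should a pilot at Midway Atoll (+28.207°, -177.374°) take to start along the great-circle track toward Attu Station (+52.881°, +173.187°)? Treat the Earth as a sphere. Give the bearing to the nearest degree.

Δλ = 173.187 − -177.374 = 350.561°; wrapped into (−180°, 180°]: -9.439°.
θ = atan2( sin Δλ · cos φ₂ , cos φ₁ · sin φ₂ − sin φ₁ · cos φ₂ · cos Δλ )
  = atan2(-0.09897, 0.42132) = -13.219° → normalised to [0°, 360°): 346.781°.

347°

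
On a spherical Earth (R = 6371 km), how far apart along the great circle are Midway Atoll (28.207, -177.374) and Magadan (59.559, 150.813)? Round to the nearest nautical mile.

2288 nmi

Δλ = 150.813 − -177.374 = 328.187°; wrapped into (−180°, 180°]: -31.813°.
Δφ = 59.559 − 28.207 = 31.352°.
a = sin²(Δφ/2) + cos φ₁ · cos φ₂ · sin²(Δλ/2) = 0.106543.
c = 2·atan2(√a, √(1−a)) = 0.66501 rad → d = 6371·c ≈ 4236.75 km ≈ 2287.66 nmi.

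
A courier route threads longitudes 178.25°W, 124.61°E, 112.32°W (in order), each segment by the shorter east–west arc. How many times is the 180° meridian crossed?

Leg 1: -178.25° → +124.61°, shortest Δλ = -57.14° (west) — crosses 180°.
Leg 2: +124.61° → -112.32°, shortest Δλ = 123.07° (east) — crosses 180°.
Total crossings: 2.

2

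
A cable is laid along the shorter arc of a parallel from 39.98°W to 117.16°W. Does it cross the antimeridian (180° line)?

No

Signed shortest Δλ = ((-117.16 − -39.98 + 180) mod 360) − 180 = -77.18°.
Going west by 77.18° from -39.98° reaches -117.16° without touching 180°.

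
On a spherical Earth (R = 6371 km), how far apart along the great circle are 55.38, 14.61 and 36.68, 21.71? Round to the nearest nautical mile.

1160 nmi

Δλ = 21.71 − 14.61 = 7.10°.
Δφ = 36.68 − 55.38 = -18.70°.
a = sin²(Δφ/2) + cos φ₁ · cos φ₂ · sin²(Δλ/2) = 0.028142.
c = 2·atan2(√a, √(1−a)) = 0.33710 rad → d = 6371·c ≈ 2147.69 km ≈ 1159.66 nmi.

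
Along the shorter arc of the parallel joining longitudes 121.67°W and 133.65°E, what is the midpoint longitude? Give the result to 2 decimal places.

174.01°W

Signed shortest Δλ from -121.67° to +133.65° is -104.68°.
Midpoint longitude = -121.67° + (-104.68°)/2 = -121.67° − 52.34° = -174.01°.
(The naïve average (-121.67 + +133.65)/2 = 5.99° is on the wrong side of the globe.)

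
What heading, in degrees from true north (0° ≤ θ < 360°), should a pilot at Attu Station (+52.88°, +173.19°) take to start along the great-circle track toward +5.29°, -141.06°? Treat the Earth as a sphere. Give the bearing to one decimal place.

124.9°

Δλ = -141.06 − 173.19 = -314.25°; wrapped into (−180°, 180°]: 45.75°.
θ = atan2( sin Δλ · cos φ₂ , cos φ₁ · sin φ₂ − sin φ₁ · cos φ₂ · cos Δλ )
  = atan2(0.71325, -0.49839) = 124.944° → normalised to [0°, 360°): 124.944°.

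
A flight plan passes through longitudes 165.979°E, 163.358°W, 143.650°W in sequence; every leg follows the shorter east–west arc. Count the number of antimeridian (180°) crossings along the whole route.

Leg 1: +165.979° → -163.358°, shortest Δλ = 30.663° (east) — crosses 180°.
Leg 2: -163.358° → -143.650°, shortest Δλ = 19.708° (east) — does not cross 180°.
Total crossings: 1.

1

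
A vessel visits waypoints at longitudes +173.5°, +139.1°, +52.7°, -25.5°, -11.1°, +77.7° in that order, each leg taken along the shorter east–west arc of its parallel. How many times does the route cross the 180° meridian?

Leg 1: +173.5° → +139.1°, shortest Δλ = -34.4° (west) — does not cross 180°.
Leg 2: +139.1° → +52.7°, shortest Δλ = -86.4° (west) — does not cross 180°.
Leg 3: +52.7° → -25.5°, shortest Δλ = -78.2° (west) — does not cross 180°.
Leg 4: -25.5° → -11.1°, shortest Δλ = 14.4° (east) — does not cross 180°.
Leg 5: -11.1° → +77.7°, shortest Δλ = 88.8° (east) — does not cross 180°.
Total crossings: 0.

0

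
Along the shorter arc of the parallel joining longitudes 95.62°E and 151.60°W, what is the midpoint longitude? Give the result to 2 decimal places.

Signed shortest Δλ from +95.62° to -151.60° is +112.78°.
Midpoint longitude = +95.62° + (+112.78°)/2 = +95.62° + 56.39° = +152.01°.
(The naïve average (+95.62 + -151.60)/2 = -27.99° is on the wrong side of the globe.)

152.01°E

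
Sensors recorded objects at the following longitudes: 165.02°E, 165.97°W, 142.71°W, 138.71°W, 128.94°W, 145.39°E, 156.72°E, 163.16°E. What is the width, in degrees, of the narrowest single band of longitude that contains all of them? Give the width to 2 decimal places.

Sort the longitudes: -165.97°, -142.71°, -138.71°, -128.94°, +145.39°, +156.72°, +163.16°, +165.02°.
Eastward gaps between consecutive values (wrapping around): 23.26°, 4.00°, 9.77°, 274.33°, 11.33°, 6.44°, 1.86°, 29.01°.
Largest gap = 274.33° ⇒ minimal covering band is its complement: 360° − 274.33° = 85.67°.
Band runs from +145.39° eastward to -128.94°, crossing the antimeridian.

85.67°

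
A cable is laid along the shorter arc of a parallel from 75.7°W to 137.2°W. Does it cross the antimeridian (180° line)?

No

Signed shortest Δλ = ((-137.2 − -75.7 + 180) mod 360) − 180 = -61.5°.
Going west by 61.5° from -75.7° reaches -137.2° without touching 180°.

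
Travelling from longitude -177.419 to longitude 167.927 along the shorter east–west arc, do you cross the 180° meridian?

Naïve |167.927 − -177.419| = 345.346° > 180°, so the shorter arc goes the other way round — across 180°.
Signed shortest Δλ = ((167.927 − -177.419 + 180) mod 360) − 180 = -14.654°.
Going west by 14.654° from -177.419° passes through 180° before reaching +167.927°.

Yes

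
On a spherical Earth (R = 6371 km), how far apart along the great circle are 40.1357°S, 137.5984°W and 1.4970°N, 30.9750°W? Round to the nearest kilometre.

11522 km

Δλ = -30.9750 − -137.5984 = 106.6234°.
Δφ = 1.4970 − -40.1357 = 41.6327°.
a = sin²(Δφ/2) + cos φ₁ · cos φ₂ · sin²(Δλ/2) = 0.617739.
c = 2·atan2(√a, √(1−a)) = 1.80851 rad → d = 6371·c ≈ 11522.00 km.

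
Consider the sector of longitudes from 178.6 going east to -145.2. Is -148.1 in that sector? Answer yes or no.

Yes

Band width going east from +178.6° to -145.2°: ((-145.2 − 178.6) mod 360) = 36.2°.
Offset of -148.1° east of the west edge: ((-148.1 − 178.6) mod 360) = 33.3°.
33.3° ≤ 36.2° ⇒ inside.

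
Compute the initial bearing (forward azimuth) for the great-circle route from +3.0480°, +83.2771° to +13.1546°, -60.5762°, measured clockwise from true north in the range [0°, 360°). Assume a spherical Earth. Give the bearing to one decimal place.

Δλ = -60.5762 − 83.2771 = -143.8533°.
θ = atan2( sin Δλ · cos φ₂ , cos φ₁ · sin φ₂ − sin φ₁ · cos φ₂ · cos Δλ )
  = atan2(-0.57438, 0.26907) = -64.899° → normalised to [0°, 360°): 295.101°.

295.1°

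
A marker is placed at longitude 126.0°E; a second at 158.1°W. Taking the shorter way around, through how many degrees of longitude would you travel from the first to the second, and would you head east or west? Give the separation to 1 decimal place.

75.9° east

Raw difference: -158.1 − 126.0 = -284.1°.
Normalise into (−180°, 180°]: -284.1° + 360° = 75.9°.
Positive ⇒ the second point lies to the east; separation 75.9°.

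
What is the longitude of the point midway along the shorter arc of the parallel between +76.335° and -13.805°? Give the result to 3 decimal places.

Signed shortest Δλ from +76.335° to -13.805° is -90.140°.
Midpoint longitude = +76.335° + (-90.140°)/2 = +76.335° − 45.070° = +31.265°.

+31.265°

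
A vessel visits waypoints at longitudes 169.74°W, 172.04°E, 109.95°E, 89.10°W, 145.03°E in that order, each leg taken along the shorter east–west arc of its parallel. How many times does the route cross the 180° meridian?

3

Leg 1: -169.74° → +172.04°, shortest Δλ = -18.22° (west) — crosses 180°.
Leg 2: +172.04° → +109.95°, shortest Δλ = -62.09° (west) — does not cross 180°.
Leg 3: +109.95° → -89.10°, shortest Δλ = 160.95° (east) — crosses 180°.
Leg 4: -89.10° → +145.03°, shortest Δλ = -125.87° (west) — crosses 180°.
Total crossings: 3.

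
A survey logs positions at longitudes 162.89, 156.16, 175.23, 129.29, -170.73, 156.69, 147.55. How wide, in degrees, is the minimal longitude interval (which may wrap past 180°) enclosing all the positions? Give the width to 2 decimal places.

Sort the longitudes: -170.73°, +129.29°, +147.55°, +156.16°, +156.69°, +162.89°, +175.23°.
Eastward gaps between consecutive values (wrapping around): 300.02°, 18.26°, 8.61°, 0.53°, 6.20°, 12.34°, 14.04°.
Largest gap = 300.02° ⇒ minimal covering band is its complement: 360° − 300.02° = 59.98°.
Band runs from +129.29° eastward to -170.73°, crossing the antimeridian.

59.98°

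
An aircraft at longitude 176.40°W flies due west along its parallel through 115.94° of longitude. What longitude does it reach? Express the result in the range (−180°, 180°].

Start at -176.40°; shift −115.94° → -292.34°.
-292.34° lies outside (−180°, 180°]; add 360° → +67.66°.

67.66°E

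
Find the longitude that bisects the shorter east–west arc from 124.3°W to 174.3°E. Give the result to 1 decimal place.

155.0°W

Signed shortest Δλ from -124.3° to +174.3° is -61.4°.
Midpoint longitude = -124.3° + (-61.4°)/2 = -124.3° − 30.7° = -155.0°.
(The naïve average (-124.3 + +174.3)/2 = 25.0° is on the wrong side of the globe.)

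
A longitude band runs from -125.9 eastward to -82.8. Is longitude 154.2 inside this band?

No

Band width going east from -125.9° to -82.8°: ((-82.8 − -125.9) mod 360) = 43.1°.
Offset of +154.2° east of the west edge: ((154.2 − -125.9) mod 360) = 280.1°.
280.1° > 43.1° ⇒ outside.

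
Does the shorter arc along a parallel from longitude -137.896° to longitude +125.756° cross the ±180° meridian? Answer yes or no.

Naïve |125.756 − -137.896| = 263.652° > 180°, so the shorter arc goes the other way round — across 180°.
Signed shortest Δλ = ((125.756 − -137.896 + 180) mod 360) − 180 = -96.348°.
Going west by 96.348° from -137.896° passes through 180° before reaching +125.756°.

Yes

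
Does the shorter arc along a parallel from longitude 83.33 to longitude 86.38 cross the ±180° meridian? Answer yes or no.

Signed shortest Δλ = ((86.38 − 83.33 + 180) mod 360) − 180 = 3.05°.
Going east by 3.05° from +83.33° reaches +86.38° without touching 180°.

No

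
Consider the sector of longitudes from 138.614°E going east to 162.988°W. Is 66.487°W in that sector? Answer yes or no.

No

Band width going east from +138.614° to -162.988°: ((-162.988 − 138.614) mod 360) = 58.398°.
Offset of -66.487° east of the west edge: ((-66.487 − 138.614) mod 360) = 154.899°.
154.899° > 58.398° ⇒ outside.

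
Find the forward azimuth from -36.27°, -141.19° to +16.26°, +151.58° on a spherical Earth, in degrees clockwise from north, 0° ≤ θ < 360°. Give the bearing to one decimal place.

296.7°

Δλ = 151.58 − -141.19 = 292.77°; wrapped into (−180°, 180°]: -67.23°.
θ = atan2( sin Δλ · cos φ₂ , cos φ₁ · sin φ₂ − sin φ₁ · cos φ₂ · cos Δλ )
  = atan2(-0.88518, 0.44555) = -63.282° → normalised to [0°, 360°): 296.718°.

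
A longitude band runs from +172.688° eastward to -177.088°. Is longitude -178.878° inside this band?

Band width going east from +172.688° to -177.088°: ((-177.088 − 172.688) mod 360) = 10.224°.
Offset of -178.878° east of the west edge: ((-178.878 − 172.688) mod 360) = 8.434°.
8.434° ≤ 10.224° ⇒ inside.

Yes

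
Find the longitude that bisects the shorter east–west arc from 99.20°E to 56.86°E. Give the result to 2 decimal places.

78.03°E

Signed shortest Δλ from +99.20° to +56.86° is -42.34°.
Midpoint longitude = +99.20° + (-42.34°)/2 = +99.20° − 21.17° = +78.03°.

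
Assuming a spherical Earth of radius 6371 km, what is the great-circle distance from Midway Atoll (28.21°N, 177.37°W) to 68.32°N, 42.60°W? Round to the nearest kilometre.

8660 km

Δλ = -42.60 − -177.37 = 134.77°.
Δφ = 68.32 − 28.21 = 40.11°.
a = sin²(Δφ/2) + cos φ₁ · cos φ₂ · sin²(Δλ/2) = 0.395001.
c = 2·atan2(√a, √(1−a)) = 1.35922 rad → d = 6371·c ≈ 8659.61 km.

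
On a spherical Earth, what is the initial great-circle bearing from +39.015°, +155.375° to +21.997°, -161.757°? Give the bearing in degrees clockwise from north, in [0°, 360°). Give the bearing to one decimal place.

102.2°

Δλ = -161.757 − 155.375 = -317.132°; wrapped into (−180°, 180°]: 42.868°.
θ = atan2( sin Δλ · cos φ₂ , cos φ₁ · sin φ₂ − sin φ₁ · cos φ₂ · cos Δλ )
  = atan2(0.63079, -0.13678) = 102.235° → normalised to [0°, 360°): 102.235°.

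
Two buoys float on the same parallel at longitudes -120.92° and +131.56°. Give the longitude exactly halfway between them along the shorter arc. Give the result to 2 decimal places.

Signed shortest Δλ from -120.92° to +131.56° is -107.52°.
Midpoint longitude = -120.92° + (-107.52°)/2 = -120.92° − 53.76° = -174.68°.
(The naïve average (-120.92 + +131.56)/2 = 5.32° is on the wrong side of the globe.)

-174.68°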